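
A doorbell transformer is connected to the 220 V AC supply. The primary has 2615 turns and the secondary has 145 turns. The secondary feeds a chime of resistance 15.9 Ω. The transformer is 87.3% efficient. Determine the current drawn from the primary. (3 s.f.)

V_s = 220 × 145/2615 = 12.199 V.
I_s = V_s/R = 12.199/15.9 = 0.76722 A.
P_out = V_s I_s = 12.199 × 0.76722 = 9.3592 W.
P_in = P_out/η = 9.3592/0.873 = 10.721 W.
I_p = P_in/V_p = 10.721/220 = 0.0487 A.

I_p ≈ 0.0487 A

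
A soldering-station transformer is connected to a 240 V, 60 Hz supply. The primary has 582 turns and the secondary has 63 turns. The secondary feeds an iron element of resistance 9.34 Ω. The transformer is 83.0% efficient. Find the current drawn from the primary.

V_s = 240 × 63/582 = 25.979 V.
I_s = V_s/R = 25.979/9.34 = 2.7815 A.
P_out = V_s I_s = 25.979 × 2.7815 = 72.262 W.
P_in = P_out/η = 72.262/0.830 = 87.063 W.
I_p = P_in/V_p = 87.063/240 = 0.363 A.

I_p ≈ 0.363 A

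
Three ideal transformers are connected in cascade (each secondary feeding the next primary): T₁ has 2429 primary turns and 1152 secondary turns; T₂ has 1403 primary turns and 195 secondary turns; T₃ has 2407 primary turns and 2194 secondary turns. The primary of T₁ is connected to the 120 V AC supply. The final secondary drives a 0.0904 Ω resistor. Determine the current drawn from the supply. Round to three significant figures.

After T₁: V = 120.00 × 1152/2429 = 56.912 V.
After T₂: V = 56.912 × 195/1403 = 7.9101 V.
After T₃: V = 7.9101 × 2194/2407 = 7.2101 V.
I_load = 7.2101/0.0904 = 79.758 A, so P_out = 7.2101 × 79.758 = 575.07 W.
All ideal ⇒ P_in = P_out, so I_supply = 575.07/120 = 4.79 A.

I_supply ≈ 4.79 A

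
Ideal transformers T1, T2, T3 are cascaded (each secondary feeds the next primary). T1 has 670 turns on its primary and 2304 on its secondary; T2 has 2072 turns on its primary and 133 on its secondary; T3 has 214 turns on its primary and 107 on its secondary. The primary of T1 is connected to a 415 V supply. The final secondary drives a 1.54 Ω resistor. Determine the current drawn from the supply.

Secondary of T1: V = 415.00 × 2304/670 = 1427.1 V.
Secondary of T2: V = 1427.1 × 133/2072 = 91.605 V.
Secondary of T3: V = 91.605 × 107/214 = 45.802 V.
I_load = 45.802/1.54 = 29.742 A, so P_out = 45.802 × 29.742 = 1362.2 W.
All ideal ⇒ P_in = P_out, so I_supply = 1362.2/415 = 3.28 A.

I_supply ≈ 3.28 A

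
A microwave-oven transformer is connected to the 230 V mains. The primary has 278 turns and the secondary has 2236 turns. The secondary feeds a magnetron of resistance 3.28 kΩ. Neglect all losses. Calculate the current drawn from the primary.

I_p ≈ 4.54 A

V_s = V_p × N_s/N_p = 230 × 2236/278 = 1849.9 V.
I_s = V_s/R = 1849.9/3280 = 0.56400 A.
For an ideal transformer I_p N_p = I_s N_s, so I_p = 0.56400 × 2236/278 = 4.54 A.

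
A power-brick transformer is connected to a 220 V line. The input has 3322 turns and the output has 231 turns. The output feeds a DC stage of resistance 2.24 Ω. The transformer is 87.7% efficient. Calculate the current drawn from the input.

I_in ≈ 0.542 A

V_out = 220 × 231/3322 = 15.298 V.
I_out = V_out/R = 15.298/2.24 = 6.8295 A.
P_out = V_out I_out = 15.298 × 6.8295 = 104.48 W.
P_in = P_out/η = 104.48/0.877 = 119.13 W.
I_in = P_in/V_in = 119.13/220 = 0.542 A.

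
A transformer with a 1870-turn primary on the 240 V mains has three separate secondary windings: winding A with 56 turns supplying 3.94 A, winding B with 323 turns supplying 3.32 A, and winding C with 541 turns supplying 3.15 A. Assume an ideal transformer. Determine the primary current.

I_p ≈ 1.60 A

V_A = 240 × 56/1870 = 7.1872 V; V_B = 240 × 323/1870 = 41.455 V; V_C = 240 × 541/1870 = 69.433 V.
P_out = V_A I_A + V_B I_B + V_C I_C = 7.1872×3.94 + 41.455×3.32 + 69.433×3.15 = 28.317 + 137.63 + 218.71 = 384.66 W.
Ideal ⇒ P_in = P_out, so I_p = P_out/V_p = 384.66/240 = 1.60 A.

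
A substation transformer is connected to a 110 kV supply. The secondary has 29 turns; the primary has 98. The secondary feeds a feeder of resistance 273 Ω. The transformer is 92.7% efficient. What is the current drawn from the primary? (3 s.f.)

V_s = 110000 × 29/98 = 32551 V.
I_s = V_s/R = 32551/273 = 119.23 A.
P_out = V_s I_s = 32551 × 119.23 = 3.8812×10^6 W.
P_in = P_out/η = 3.8812×10^6/0.927 = 4.1868×10^6 W.
I_p = P_in/V_p = 4.1868×10^6/110000 = 38.1 A.

I_p ≈ 38.1 A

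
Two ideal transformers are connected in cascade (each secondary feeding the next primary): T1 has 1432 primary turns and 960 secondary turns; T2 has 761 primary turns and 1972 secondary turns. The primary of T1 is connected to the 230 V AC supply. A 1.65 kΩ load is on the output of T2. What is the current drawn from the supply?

I_supply ≈ 0.421 A

Secondary of T1: V = 230.00 × 960/1432 = 154.19 V.
Secondary of T2: V = 154.19 × 1972/761 = 399.56 V.
I_load = 399.56/1650 = 0.24216 A, so P_out = 399.56 × 0.24216 = 96.755 W.
All ideal ⇒ P_in = P_out, so I_supply = 96.755/230 = 0.421 A.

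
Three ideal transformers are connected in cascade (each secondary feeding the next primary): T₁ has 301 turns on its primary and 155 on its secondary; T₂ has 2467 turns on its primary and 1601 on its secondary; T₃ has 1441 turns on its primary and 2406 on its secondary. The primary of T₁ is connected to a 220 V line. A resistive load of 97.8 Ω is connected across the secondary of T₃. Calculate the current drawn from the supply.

I_supply ≈ 0.700 A

Secondary of T₁: V = 220.00 × 155/301 = 113.29 V.
Secondary of T₂: V = 113.29 × 1601/2467 = 73.521 V.
Secondary of T₃: V = 73.521 × 2406/1441 = 122.76 V.
I_load = 122.76/97.8 = 1.2552 A, so P_out = 122.76 × 1.2552 = 154.08 W.
All ideal ⇒ P_in = P_out, so I_supply = 154.08/220 = 0.700 A.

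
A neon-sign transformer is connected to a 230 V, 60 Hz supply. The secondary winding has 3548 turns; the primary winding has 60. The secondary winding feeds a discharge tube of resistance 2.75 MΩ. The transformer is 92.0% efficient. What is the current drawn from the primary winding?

V_s = 230 × 3548/60 = 13601 V.
I_s = V_s/R = 13601/(2.75×10^6) = 0.0049457 A.
P_out = V_s I_s = 13601 × 0.0049457 = 67.265 W.
P_in = P_out/η = 67.265/0.920 = 73.114 W.
I_p = P_in/V_p = 73.114/230 = 0.318 A.

I_p ≈ 0.318 A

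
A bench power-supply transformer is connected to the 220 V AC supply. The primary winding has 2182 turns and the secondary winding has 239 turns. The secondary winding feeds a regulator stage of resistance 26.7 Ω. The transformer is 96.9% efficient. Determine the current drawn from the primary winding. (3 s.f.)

V_s = 220 × 239/2182 = 24.097 V.
I_s = V_s/R = 24.097/26.7 = 0.90252 A.
P_out = V_s I_s = 24.097 × 0.90252 = 21.748 W.
P_in = P_out/η = 21.748/0.969 = 22.444 W.
I_p = P_in/V_p = 22.444/220 = 0.102 A.

I_p ≈ 0.102 A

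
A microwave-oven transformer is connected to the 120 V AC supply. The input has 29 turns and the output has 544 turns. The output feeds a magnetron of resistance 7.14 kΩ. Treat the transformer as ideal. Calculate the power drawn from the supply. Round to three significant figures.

V_out = V_in × N_out/N_in = 120 × 544/29 = 2251.0 V.
I_out = V_out/R = 2251.0/7140 = 0.31527 A.
I_in = I_out × N_out/N_in = 0.31527 × 544/29 = 5.9140 A.
P = V_in I_in = 120 × 5.9140 = 710 W.

P ≈ 710 W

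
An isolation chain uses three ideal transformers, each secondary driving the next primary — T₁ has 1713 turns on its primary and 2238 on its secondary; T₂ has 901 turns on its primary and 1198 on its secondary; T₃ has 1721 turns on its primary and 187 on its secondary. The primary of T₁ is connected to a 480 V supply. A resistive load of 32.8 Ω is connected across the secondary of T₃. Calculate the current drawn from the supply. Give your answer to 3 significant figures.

I_supply ≈ 0.521 A

Secondary of T₁: V = 480.00 × 2238/1713 = 627.11 V.
Secondary of T₂: V = 627.11 × 1198/901 = 833.83 V.
Secondary of T₃: V = 833.83 × 187/1721 = 90.602 V.
I_load = 90.602/32.8 = 2.7622 A, so P_out = 90.602 × 2.7622 = 250.26 W.
All ideal ⇒ P_in = P_out, so I_supply = 250.26/480 = 0.521 A.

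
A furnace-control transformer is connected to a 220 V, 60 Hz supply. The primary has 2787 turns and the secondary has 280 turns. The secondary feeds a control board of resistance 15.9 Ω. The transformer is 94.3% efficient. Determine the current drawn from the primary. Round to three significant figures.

I_p ≈ 0.148 A

V_s = 220 × 280/2787 = 22.103 V.
I_s = V_s/R = 22.103/15.9 = 1.3901 A.
P_out = V_s I_s = 22.103 × 1.3901 = 30.725 W.
P_in = P_out/η = 30.725/0.943 = 32.582 W.
I_p = P_in/V_p = 32.582/220 = 0.148 A.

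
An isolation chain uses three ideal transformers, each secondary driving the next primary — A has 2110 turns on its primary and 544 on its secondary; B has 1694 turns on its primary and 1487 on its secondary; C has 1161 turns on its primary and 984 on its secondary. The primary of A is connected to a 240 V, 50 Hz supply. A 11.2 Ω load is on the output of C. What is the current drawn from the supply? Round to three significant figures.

I_supply ≈ 0.788 A

After A: V = 240.00 × 544/2110 = 61.877 V.
After B: V = 61.877 × 1487/1694 = 54.316 V.
After C: V = 54.316 × 984/1161 = 46.035 V.
I_load = 46.035/11.2 = 4.1103 A, so P_out = 46.035 × 4.1103 = 189.22 W.
All ideal ⇒ P_in = P_out, so I_supply = 189.22/240 = 0.788 A.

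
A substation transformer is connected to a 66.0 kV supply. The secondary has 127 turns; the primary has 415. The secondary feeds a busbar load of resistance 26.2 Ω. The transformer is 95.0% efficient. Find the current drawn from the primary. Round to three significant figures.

V_s = 66000 × 127/415 = 20198 V.
I_s = V_s/R = 20198/26.2 = 770.90 A.
P_out = V_s I_s = 20198 × 770.90 = 1.5570×10^7 W.
P_in = P_out/η = 1.5570×10^7/0.950 = 1.6390×10^7 W.
I_p = P_in/V_p = 1.6390×10^7/66000 = 248 A.

I_p ≈ 248 A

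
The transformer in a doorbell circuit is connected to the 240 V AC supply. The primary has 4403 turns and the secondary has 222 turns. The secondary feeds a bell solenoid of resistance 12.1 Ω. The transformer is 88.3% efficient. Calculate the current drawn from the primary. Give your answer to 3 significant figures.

V_s = 240 × 222/4403 = 12.101 V.
I_s = V_s/R = 12.101/12.1 = 1.0001 A.
P_out = V_s I_s = 12.101 × 1.0001 = 12.102 W.
P_in = P_out/η = 12.102/0.883 = 13.705 W.
I_p = P_in/V_p = 13.705/240 = 0.0571 A.

I_p ≈ 0.0571 A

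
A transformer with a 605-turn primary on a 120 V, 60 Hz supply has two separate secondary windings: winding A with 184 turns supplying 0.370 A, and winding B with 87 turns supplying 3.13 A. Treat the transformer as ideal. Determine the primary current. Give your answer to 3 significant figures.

I_p ≈ 0.563 A

V_A = 120 × 184/605 = 36.496 V; V_B = 120 × 87/605 = 17.256 V.
P_out = V_A I_A + V_B I_B = 36.496×0.370 + 17.256×3.13 = 13.503 + 54.012 = 67.515 W.
Ideal ⇒ P_in = P_out, so I_p = P_out/V_p = 67.515/120 = 0.563 A.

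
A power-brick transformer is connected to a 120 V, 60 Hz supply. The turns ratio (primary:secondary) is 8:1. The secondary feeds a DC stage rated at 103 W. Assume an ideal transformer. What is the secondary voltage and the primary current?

V_s ≈ 15.0 V, I_p ≈ 0.858 A

V_s = V_p × N_s/N_p = 120 × 1/8 = 15.000 V.
I_s = P/V_s = 103/15.000 = 6.8667 A.
I_p = I_s × N_s/N_p = 6.8667 × 1/8 = 0.858 A.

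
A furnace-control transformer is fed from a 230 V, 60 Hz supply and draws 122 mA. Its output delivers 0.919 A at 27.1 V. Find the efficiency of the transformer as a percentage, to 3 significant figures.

P_in = 230 × 0.122 = 28.0600 W.
P_out = 27.1 × 0.919 = 24.9049 W.
η = P_out/P_in = 24.9049/28.0600 = 0.888.

η ≈ 88.8%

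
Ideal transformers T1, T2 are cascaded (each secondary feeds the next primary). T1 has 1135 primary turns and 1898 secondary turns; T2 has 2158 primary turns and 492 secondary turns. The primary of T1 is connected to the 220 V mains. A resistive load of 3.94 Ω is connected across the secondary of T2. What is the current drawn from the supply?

I_supply ≈ 8.12 A

After T1: V = 220.00 × 1898/1135 = 367.89 V.
After T2: V = 367.89 × 492/2158 = 83.876 V.
I_load = 83.876/3.94 = 21.288 A, so P_out = 83.876 × 21.288 = 1785.6 W.
All ideal ⇒ P_in = P_out, so I_supply = 1785.6/220 = 8.12 A.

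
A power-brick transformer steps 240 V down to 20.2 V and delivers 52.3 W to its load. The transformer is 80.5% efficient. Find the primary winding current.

I_p ≈ 0.271 A

P_in = P_out/η = 52.3/0.805 = 64.969 W.
I_p = P_in/V_p = 64.969/240 = 0.271 A.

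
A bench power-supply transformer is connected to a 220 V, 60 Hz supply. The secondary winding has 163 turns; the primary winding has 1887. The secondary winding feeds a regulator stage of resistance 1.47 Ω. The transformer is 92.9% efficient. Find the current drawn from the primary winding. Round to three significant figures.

V_s = 220 × 163/1887 = 19.004 V.
I_s = V_s/R = 19.004/1.47 = 12.928 A.
P_out = V_s I_s = 19.004 × 12.928 = 245.67 W.
P_in = P_out/η = 245.67/0.929 = 264.45 W.
I_p = P_in/V_p = 264.45/220 = 1.20 A.

I_p ≈ 1.20 A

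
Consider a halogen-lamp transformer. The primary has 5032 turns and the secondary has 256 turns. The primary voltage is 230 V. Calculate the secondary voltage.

V_s ≈ 11.7 V

V_s/V_p = N_s/N_p, so V_s = 230 × 256/5032 = 11.7 V.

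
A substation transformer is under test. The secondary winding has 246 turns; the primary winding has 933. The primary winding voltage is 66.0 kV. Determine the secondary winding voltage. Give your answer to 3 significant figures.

V_s/V_p = N_s/N_p, so V_s = 66000 × 246/933 = 17400 V.

V_s ≈ 17400 V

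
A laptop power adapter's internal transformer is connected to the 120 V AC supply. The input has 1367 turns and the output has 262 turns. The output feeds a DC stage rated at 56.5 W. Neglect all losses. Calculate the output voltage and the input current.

V_out = V_in × N_out/N_in = 120 × 262/1367 = 22.999 V.
I_out = P/V_out = 56.5/22.999 = 2.4566 A.
I_in = I_out × N_out/N_in = 2.4566 × 262/1367 = 0.471 A.

V_out ≈ 23.0 V, I_in ≈ 0.471 A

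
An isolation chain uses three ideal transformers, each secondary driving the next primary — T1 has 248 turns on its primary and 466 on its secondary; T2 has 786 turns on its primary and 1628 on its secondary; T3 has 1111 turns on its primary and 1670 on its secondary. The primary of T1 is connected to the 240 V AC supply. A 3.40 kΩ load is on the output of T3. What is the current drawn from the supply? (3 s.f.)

After T1: V = 240.00 × 466/248 = 450.97 V.
After T2: V = 450.97 × 1628/786 = 934.07 V.
After T3: V = 934.07 × 1670/1111 = 1404.0 V.
I_load = 1404.0/3400 = 0.41295 A, so P_out = 1404.0 × 0.41295 = 579.80 W.
All ideal ⇒ P_in = P_out, so I_supply = 579.80/240 = 2.42 A.

I_supply ≈ 2.42 A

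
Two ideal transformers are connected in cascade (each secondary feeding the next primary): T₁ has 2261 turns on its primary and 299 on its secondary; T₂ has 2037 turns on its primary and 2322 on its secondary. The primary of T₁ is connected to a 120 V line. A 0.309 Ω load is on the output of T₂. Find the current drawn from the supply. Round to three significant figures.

I_supply ≈ 8.82 A

Secondary of T₁: V = 120.00 × 299/2261 = 15.869 V.
Secondary of T₂: V = 15.869 × 2322/2037 = 18.089 V.
I_load = 18.089/0.309 = 58.542 A, so P_out = 18.089 × 58.542 = 1059.0 W.
All ideal ⇒ P_in = P_out, so I_supply = 1059.0/120 = 8.82 A.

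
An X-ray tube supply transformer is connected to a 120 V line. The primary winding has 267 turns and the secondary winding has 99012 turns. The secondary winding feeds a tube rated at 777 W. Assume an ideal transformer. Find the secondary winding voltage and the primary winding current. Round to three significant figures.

V_s ≈ 44500 V, I_p ≈ 6.48 A

V_s = V_p × N_s/N_p = 120 × 99012/267 = 44500 V.
I_s = P/V_s = 777/44500 = 0.017461 A.
I_p = I_s × N_s/N_p = 0.017461 × 99012/267 = 6.48 A.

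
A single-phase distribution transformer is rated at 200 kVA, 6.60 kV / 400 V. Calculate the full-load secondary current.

I_s ≈ 500 A

I_s = S/V_s = 200000/400 = 500 A.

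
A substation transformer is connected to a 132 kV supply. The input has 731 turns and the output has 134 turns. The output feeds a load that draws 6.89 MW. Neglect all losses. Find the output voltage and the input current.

V_out = V_in × N_out/N_in = 132000 × 134/731 = 24197 V.
I_out = P/V_out = 6.89×10^6/24197 = 284.75 A.
I_in = I_out × N_out/N_in = 284.75 × 134/731 = 52.2 A.

V_out ≈ 24200 V, I_in ≈ 52.2 A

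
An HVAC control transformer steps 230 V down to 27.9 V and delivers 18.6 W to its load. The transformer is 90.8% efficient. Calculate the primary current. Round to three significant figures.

I_p ≈ 0.0891 A

P_in = P_out/η = 18.6/0.908 = 20.485 W.
I_p = P_in/V_p = 20.485/230 = 0.0891 A.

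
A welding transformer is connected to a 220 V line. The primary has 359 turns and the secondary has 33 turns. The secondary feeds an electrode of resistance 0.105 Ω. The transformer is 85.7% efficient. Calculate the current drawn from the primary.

I_p ≈ 20.7 A

V_s = 220 × 33/359 = 20.223 V.
I_s = V_s/R = 20.223/0.105 = 192.60 A.
P_out = V_s I_s = 20.223 × 192.60 = 3894.9 W.
P_in = P_out/η = 3894.9/0.857 = 4544.8 W.
I_p = P_in/V_p = 4544.8/220 = 20.7 A.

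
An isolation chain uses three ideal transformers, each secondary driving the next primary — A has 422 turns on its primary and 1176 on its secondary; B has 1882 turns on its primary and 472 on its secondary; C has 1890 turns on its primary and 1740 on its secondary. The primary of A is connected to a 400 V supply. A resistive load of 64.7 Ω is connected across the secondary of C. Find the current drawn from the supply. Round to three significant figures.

After A: V = 400.00 × 1176/422 = 1114.7 V.
After B: V = 1114.7 × 472/1882 = 279.56 V.
After C: V = 279.56 × 1740/1890 = 257.37 V.
I_load = 257.37/64.7 = 3.9780 A, so P_out = 257.37 × 3.9780 = 1023.8 W.
All ideal ⇒ P_in = P_out, so I_supply = 1023.8/400 = 2.56 A.

I_supply ≈ 2.56 A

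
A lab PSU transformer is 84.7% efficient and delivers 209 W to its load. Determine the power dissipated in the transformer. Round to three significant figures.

P_loss ≈ 37.8 W

P_in = P_out/η = 209/0.847 = 246.753 W.
P_loss = P_in − P_out = 246.753 − 209 = 37.8 W.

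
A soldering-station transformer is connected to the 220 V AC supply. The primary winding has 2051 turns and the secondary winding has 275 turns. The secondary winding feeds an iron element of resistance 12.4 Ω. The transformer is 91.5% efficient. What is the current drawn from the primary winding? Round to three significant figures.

I_p ≈ 0.349 A

V_s = 220 × 275/2051 = 29.498 V.
I_s = V_s/R = 29.498/12.4 = 2.3789 A.
P_out = V_s I_s = 29.498 × 2.3789 = 70.171 W.
P_in = P_out/η = 70.171/0.915 = 76.690 W.
I_p = P_in/V_p = 76.690/220 = 0.349 A.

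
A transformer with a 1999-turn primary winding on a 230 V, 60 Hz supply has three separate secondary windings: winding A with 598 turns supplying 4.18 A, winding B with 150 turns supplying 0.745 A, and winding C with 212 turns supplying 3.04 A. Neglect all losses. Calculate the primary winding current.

I_p ≈ 1.63 A

V_A = 230 × 598/1999 = 68.804 V; V_B = 230 × 150/1999 = 17.259 V; V_C = 230 × 212/1999 = 24.392 V.
P_out = V_A I_A + V_B I_B + V_C I_C = 68.804×4.18 + 17.259×0.745 + 24.392×3.04 = 287.60 + 12.858 + 74.152 = 374.61 W.
Ideal ⇒ P_in = P_out, so I_p = P_out/V_p = 374.61/230 = 1.63 A.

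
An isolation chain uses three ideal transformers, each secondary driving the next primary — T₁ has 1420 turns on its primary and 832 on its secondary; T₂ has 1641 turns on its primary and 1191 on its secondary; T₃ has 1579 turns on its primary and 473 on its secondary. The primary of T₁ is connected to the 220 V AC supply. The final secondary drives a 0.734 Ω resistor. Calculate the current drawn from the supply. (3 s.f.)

Secondary of T₁: V = 220.00 × 832/1420 = 128.90 V.
Secondary of T₂: V = 128.90 × 1191/1641 = 93.554 V.
Secondary of T₃: V = 93.554 × 473/1579 = 28.025 V.
I_load = 28.025/0.734 = 38.181 A, so P_out = 28.025 × 38.181 = 1070.0 W.
All ideal ⇒ P_in = P_out, so I_supply = 1070.0/220 = 4.86 A.

I_supply ≈ 4.86 A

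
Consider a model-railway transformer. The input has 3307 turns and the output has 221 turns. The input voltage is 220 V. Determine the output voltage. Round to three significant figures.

V_out ≈ 14.7 V

V_out/V_in = N_out/N_in, so V_out = 220 × 221/3307 = 14.7 V.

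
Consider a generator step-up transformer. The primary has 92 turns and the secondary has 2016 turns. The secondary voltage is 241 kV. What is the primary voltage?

V_p ≈ 11000 V

V_p/V_s = N_p/N_s, so V_p = 241000 × 92/2016 = 11000 V.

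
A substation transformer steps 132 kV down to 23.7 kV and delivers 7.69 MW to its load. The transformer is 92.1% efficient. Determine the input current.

I_in ≈ 63.3 A

P_in = P_out/η = 7.69×10^6/0.921 = 8.3496×10^6 W.
I_in = P_in/V_in = 8.3496×10^6/132000 = 63.3 A.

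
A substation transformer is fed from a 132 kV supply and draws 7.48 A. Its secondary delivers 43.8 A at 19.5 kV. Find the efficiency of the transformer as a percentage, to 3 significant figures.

P_in = 132000 × 7.48 = 987360 W.
P_out = 19500 × 43.8 = 854100 W.
η = P_out/P_in = 854100/987360 = 0.865.

η ≈ 86.5%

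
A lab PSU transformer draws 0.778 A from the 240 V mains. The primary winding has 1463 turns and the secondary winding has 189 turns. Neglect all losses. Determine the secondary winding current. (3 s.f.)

I_s ≈ 6.02 A

I_s/I_p = N_p/N_s, so I_s = 0.778 × 1463/189 = 6.02 A.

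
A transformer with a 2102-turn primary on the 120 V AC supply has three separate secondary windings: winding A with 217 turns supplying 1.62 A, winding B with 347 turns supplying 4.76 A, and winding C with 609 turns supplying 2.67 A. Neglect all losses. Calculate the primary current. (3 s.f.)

I_p ≈ 1.73 A

V_A = 120 × 217/2102 = 12.388 V; V_B = 120 × 347/2102 = 19.810 V; V_C = 120 × 609/2102 = 34.767 V.
P_out = V_A I_A + V_B I_B + V_C I_C = 12.388×1.62 + 19.810×4.76 + 34.767×2.67 = 20.069 + 94.294 + 92.828 = 207.19 W.
Ideal ⇒ P_in = P_out, so I_p = P_out/V_p = 207.19/120 = 1.73 A.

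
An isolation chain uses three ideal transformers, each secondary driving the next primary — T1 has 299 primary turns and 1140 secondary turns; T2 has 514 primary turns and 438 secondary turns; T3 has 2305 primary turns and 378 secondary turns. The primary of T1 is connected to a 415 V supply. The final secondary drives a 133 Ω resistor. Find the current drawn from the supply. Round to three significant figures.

I_supply ≈ 0.886 A

After T1: V = 415.00 × 1140/299 = 1582.3 V.
After T2: V = 1582.3 × 438/514 = 1348.3 V.
After T3: V = 1348.3 × 378/2305 = 221.11 V.
I_load = 221.11/133 = 1.6625 A, so P_out = 221.11 × 1.6625 = 367.60 W.
All ideal ⇒ P_in = P_out, so I_supply = 367.60/415 = 0.886 A.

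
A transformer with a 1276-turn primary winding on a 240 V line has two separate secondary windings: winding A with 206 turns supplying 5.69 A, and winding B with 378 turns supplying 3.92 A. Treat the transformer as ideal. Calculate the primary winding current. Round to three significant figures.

V_A = 240 × 206/1276 = 38.746 V; V_B = 240 × 378/1276 = 71.097 V.
P_out = V_A I_A + V_B I_B = 38.746×5.69 + 71.097×3.92 = 220.47 + 278.70 = 499.17 W.
Ideal ⇒ P_in = P_out, so I_p = P_out/V_p = 499.17/240 = 2.08 A.

I_p ≈ 2.08 A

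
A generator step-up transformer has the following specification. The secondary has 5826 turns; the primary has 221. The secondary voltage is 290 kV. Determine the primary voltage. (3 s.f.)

V_p/V_s = N_p/N_s, so V_p = 290000 × 221/5826 = 11000 V.

V_p ≈ 11000 V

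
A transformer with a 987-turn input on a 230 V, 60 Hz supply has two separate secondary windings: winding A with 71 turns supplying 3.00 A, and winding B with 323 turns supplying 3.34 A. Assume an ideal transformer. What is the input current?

I_in ≈ 1.31 A

V_A = 230 × 71/987 = 16.545 V; V_B = 230 × 323/987 = 75.268 V.
P_out = V_A I_A + V_B I_B = 16.545×3.00 + 75.268×3.34 = 49.635 + 251.40 = 301.03 W.
Ideal ⇒ P_in = P_out, so I_in = P_out/V_in = 301.03/230 = 1.31 A.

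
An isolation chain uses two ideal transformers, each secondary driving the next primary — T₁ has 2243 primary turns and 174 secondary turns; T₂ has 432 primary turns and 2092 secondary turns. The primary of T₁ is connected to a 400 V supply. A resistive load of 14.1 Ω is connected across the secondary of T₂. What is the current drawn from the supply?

I_supply ≈ 4.00 A

After T₁: V = 400.00 × 174/2243 = 31.030 V.
After T₂: V = 31.030 × 2092/432 = 150.27 V.
I_load = 150.27/14.1 = 10.657 A, so P_out = 150.27 × 10.657 = 1601.4 W.
All ideal ⇒ P_in = P_out, so I_supply = 1601.4/400 = 4.00 A.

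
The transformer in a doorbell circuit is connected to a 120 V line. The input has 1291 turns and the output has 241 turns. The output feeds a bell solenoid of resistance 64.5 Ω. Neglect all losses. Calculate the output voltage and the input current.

V_out = V_in × N_out/N_in = 120 × 241/1291 = 22.401 V.
I_out = V_out/R = 22.401/64.5 = 0.34731 A.
I_in = I_out × N_out/N_in = 0.34731 × 241/1291 = 0.0648 A.

V_out ≈ 22.4 V, I_in ≈ 0.0648 A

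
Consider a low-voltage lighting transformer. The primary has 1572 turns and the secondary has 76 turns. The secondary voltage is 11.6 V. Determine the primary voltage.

V_p/V_s = N_p/N_s, so V_p = 11.6 × 1572/76 = 240 V.

V_p ≈ 240 V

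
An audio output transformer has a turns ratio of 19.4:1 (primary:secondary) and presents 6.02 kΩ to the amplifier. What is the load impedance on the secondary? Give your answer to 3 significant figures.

Z_s ≈ 16.0 Ω

Z_s = Z_p/(N_p/N_s)² = 6020/19.4² = 16.0 Ω.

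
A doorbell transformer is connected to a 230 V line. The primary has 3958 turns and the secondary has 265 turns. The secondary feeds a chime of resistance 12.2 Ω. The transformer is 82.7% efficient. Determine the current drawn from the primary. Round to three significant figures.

I_p ≈ 0.102 A

V_s = 230 × 265/3958 = 15.399 V.
I_s = V_s/R = 15.399/12.2 = 1.2622 A.
P_out = V_s I_s = 15.399 × 1.2622 = 19.437 W.
P_in = P_out/η = 19.437/0.827 = 23.503 W.
I_p = P_in/V_p = 23.503/230 = 0.102 A.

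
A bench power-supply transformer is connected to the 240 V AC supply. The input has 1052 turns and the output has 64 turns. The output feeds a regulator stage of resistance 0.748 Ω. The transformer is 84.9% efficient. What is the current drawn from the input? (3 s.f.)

I_in ≈ 1.40 A

V_out = 240 × 64/1052 = 14.601 V.
I_out = V_out/R = 14.601/0.748 = 19.520 A.
P_out = V_out I_out = 14.601 × 19.520 = 285.00 W.
P_in = P_out/η = 285.00/0.849 = 335.69 W.
I_in = P_in/V_in = 335.69/240 = 1.40 A.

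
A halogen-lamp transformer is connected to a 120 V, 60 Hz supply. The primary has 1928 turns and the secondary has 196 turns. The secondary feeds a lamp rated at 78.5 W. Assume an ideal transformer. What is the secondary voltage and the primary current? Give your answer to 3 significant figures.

V_s ≈ 12.2 V, I_p ≈ 0.654 A

V_s = V_p × N_s/N_p = 120 × 196/1928 = 12.199 V.
I_s = P/V_s = 78.5/12.199 = 6.4349 A.
I_p = I_s × N_s/N_p = 6.4349 × 196/1928 = 0.654 A.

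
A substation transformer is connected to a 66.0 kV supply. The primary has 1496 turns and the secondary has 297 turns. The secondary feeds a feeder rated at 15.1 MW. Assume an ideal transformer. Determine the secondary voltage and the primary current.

V_s = V_p × N_s/N_p = 66000 × 297/1496 = 13103 V.
I_s = P/V_s = 1.51×10^7/13103 = 1152.4 A.
I_p = I_s × N_s/N_p = 1152.4 × 297/1496 = 229 A.

V_s ≈ 13100 V, I_p ≈ 229 A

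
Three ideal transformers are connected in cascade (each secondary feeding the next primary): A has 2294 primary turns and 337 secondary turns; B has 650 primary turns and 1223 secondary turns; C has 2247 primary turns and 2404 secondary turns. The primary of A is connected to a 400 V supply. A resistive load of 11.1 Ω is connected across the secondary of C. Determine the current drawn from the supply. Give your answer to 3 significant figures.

Secondary of A: V = 400.00 × 337/2294 = 58.762 V.
Secondary of B: V = 58.762 × 1223/650 = 110.56 V.
Secondary of C: V = 110.56 × 2404/2247 = 118.29 V.
I_load = 118.29/11.1 = 10.657 A, so P_out = 118.29 × 10.657 = 1260.5 W.
All ideal ⇒ P_in = P_out, so I_supply = 1260.5/400 = 3.15 A.

I_supply ≈ 3.15 A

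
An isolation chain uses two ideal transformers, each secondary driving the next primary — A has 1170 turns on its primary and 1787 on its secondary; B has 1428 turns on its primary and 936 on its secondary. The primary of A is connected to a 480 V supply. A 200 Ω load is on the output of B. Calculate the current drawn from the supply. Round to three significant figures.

I_supply ≈ 2.41 A

Secondary of A: V = 480.00 × 1787/1170 = 733.13 V.
Secondary of B: V = 733.13 × 936/1428 = 480.54 V.
I_load = 480.54/200 = 2.4027 A, so P_out = 480.54 × 2.4027 = 1154.6 W.
All ideal ⇒ P_in = P_out, so I_supply = 1154.6/480 = 2.41 A.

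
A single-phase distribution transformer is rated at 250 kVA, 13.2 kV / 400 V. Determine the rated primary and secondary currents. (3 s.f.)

I_p ≈ 18.9 A, I_s ≈ 625 A

I_p = S/V_p = 250000/13200 = 18.9 A.
I_s = S/V_s = 250000/400 = 625 A.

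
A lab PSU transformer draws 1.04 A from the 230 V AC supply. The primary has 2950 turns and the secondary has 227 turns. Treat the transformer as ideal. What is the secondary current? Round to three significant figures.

I_s ≈ 13.5 A

I_s/I_p = N_p/N_s, so I_s = 1.04 × 2950/227 = 13.5 A.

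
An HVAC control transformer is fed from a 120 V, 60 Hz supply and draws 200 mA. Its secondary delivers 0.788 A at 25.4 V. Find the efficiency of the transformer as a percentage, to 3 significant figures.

η ≈ 83.4%

P_in = 120 × 0.200 = 24.0000 W.
P_out = 25.4 × 0.788 = 20.0152 W.
η = P_out/P_in = 20.0152/24.0000 = 0.834.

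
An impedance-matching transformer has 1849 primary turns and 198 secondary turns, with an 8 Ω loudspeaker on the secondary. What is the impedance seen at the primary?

Z_p ≈ 698 Ω

Z_p = (N_p/N_s)² × Z_s = (1849/198)² × 8 = 698 Ω.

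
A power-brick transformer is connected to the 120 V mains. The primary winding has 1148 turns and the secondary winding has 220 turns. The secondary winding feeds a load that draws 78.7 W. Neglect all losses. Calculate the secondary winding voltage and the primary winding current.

V_s ≈ 23.0 V, I_p ≈ 0.656 A

V_s = V_p × N_s/N_p = 120 × 220/1148 = 22.997 V.
I_s = P/V_s = 78.7/22.997 = 3.4223 A.
I_p = I_s × N_s/N_p = 3.4223 × 220/1148 = 0.656 A.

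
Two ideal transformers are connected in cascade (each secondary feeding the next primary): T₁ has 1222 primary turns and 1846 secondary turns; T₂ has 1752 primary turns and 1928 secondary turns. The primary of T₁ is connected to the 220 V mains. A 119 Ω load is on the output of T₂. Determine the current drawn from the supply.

After T₁: V = 220.00 × 1846/1222 = 332.34 V.
After T₂: V = 332.34 × 1928/1752 = 365.73 V.
I_load = 365.73/119 = 3.0733 A, so P_out = 365.73 × 3.0733 = 1124.0 W.
All ideal ⇒ P_in = P_out, so I_supply = 1124.0/220 = 5.11 A.

I_supply ≈ 5.11 A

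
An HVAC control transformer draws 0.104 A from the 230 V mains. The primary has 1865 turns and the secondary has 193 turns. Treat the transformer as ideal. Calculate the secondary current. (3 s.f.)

I_s ≈ 1.00 A

I_s/I_p = N_p/N_s, so I_s = 0.104 × 1865/193 = 1.00 A.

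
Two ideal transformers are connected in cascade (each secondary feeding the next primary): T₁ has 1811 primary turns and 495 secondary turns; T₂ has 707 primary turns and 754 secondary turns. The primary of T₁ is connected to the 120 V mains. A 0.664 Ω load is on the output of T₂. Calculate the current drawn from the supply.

Secondary of T₁: V = 120.00 × 495/1811 = 32.800 V.
Secondary of T₂: V = 32.800 × 754/707 = 34.980 V.
I_load = 34.980/0.664 = 52.681 A, so P_out = 34.980 × 52.681 = 1842.8 W.
All ideal ⇒ P_in = P_out, so I_supply = 1842.8/120 = 15.4 A.

I_supply ≈ 15.4 A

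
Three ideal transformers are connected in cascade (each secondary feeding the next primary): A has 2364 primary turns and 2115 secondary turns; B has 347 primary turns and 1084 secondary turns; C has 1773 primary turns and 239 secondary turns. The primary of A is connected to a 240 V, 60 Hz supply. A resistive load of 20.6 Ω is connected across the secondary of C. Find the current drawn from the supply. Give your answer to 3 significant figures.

I_supply ≈ 1.65 A

After A: V = 240.00 × 2115/2364 = 214.72 V.
After B: V = 214.72 × 1084/347 = 670.77 V.
After C: V = 670.77 × 239/1773 = 90.420 V.
I_load = 90.420/20.6 = 4.3893 A, so P_out = 90.420 × 4.3893 = 396.88 W.
All ideal ⇒ P_in = P_out, so I_supply = 396.88/240 = 1.65 A.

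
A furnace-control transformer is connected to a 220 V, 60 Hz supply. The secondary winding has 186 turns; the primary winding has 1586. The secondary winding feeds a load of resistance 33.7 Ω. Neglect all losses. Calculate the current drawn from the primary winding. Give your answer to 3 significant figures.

V_s = V_p × N_s/N_p = 220 × 186/1586 = 25.801 V.
I_s = V_s/R = 25.801/33.7 = 0.76560 A.
For an ideal transformer I_p N_p = I_s N_s, so I_p = 0.76560 × 186/1586 = 0.0898 A.

I_p ≈ 0.0898 A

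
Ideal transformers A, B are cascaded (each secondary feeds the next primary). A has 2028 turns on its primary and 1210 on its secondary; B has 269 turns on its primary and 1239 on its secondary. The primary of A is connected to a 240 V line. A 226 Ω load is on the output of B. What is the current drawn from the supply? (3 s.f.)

I_supply ≈ 8.02 A

Secondary of A: V = 240.00 × 1210/2028 = 143.20 V.
Secondary of B: V = 143.20 × 1239/269 = 659.55 V.
I_load = 659.55/226 = 2.9184 A, so P_out = 659.55 × 2.9184 = 1924.8 W.
All ideal ⇒ P_in = P_out, so I_supply = 1924.8/240 = 8.02 A.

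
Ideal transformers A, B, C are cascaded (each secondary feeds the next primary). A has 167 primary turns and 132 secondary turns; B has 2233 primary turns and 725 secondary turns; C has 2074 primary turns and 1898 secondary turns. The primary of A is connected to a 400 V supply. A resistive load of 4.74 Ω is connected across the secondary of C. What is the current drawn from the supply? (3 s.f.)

I_supply ≈ 4.65 A

After A: V = 400.00 × 132/167 = 316.17 V.
After B: V = 316.17 × 725/2233 = 102.65 V.
After C: V = 102.65 × 1898/2074 = 93.941 V.
I_load = 93.941/4.74 = 19.819 A, so P_out = 93.941 × 19.819 = 1861.8 W.
All ideal ⇒ P_in = P_out, so I_supply = 1861.8/400 = 4.65 A.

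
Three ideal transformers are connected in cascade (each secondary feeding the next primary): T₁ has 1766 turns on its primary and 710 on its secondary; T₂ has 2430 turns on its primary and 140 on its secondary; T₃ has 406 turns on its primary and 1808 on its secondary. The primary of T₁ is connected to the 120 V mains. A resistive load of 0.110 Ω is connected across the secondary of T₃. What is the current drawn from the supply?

Secondary of T₁: V = 120.00 × 710/1766 = 48.245 V.
Secondary of T₂: V = 48.245 × 140/2430 = 2.7795 V.
Secondary of T₃: V = 2.7795 × 1808/406 = 12.378 V.
I_load = 12.378/0.110 = 112.53 A, so P_out = 12.378 × 112.53 = 1392.8 W.
All ideal ⇒ P_in = P_out, so I_supply = 1392.8/120 = 11.6 A.

I_supply ≈ 11.6 A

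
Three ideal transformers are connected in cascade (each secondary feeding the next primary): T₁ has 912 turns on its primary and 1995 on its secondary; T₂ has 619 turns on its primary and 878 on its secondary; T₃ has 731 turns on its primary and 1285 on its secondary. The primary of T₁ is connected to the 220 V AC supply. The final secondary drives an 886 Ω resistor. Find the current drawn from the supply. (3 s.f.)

I_supply ≈ 7.39 A

After T₁: V = 220.00 × 1995/912 = 481.25 V.
After T₂: V = 481.25 × 878/619 = 682.61 V.
After T₃: V = 682.61 × 1285/731 = 1199.9 V.
I_load = 1199.9/886 = 1.3543 A, so P_out = 1199.9 × 1.3543 = 1625.1 W.
All ideal ⇒ P_in = P_out, so I_supply = 1625.1/220 = 7.39 A.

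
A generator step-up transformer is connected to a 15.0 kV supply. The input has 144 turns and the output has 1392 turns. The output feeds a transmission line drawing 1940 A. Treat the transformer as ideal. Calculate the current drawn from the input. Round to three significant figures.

I_in ≈ 18800 A

For an ideal transformer I_in N_in = I_out N_out, so I_in = 1940 × 1392/144 = 18800 A.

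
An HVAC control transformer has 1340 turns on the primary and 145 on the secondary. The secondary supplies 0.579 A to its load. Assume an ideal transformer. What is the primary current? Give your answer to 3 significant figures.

I_p ≈ 0.0627 A

For an ideal transformer I_p/I_s = N_s/N_p, so I_p = 0.579 × 145/1340 = 0.0627 A.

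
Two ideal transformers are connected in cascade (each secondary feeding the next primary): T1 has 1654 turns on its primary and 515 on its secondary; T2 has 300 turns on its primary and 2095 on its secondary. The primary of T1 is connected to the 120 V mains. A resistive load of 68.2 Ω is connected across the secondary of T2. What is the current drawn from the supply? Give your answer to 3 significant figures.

Secondary of T1: V = 120.00 × 515/1654 = 37.364 V.
Secondary of T2: V = 37.364 × 2095/300 = 260.93 V.
I_load = 260.93/68.2 = 3.8259 A, so P_out = 260.93 × 3.8259 = 998.27 W.
All ideal ⇒ P_in = P_out, so I_supply = 998.27/120 = 8.32 A.

I_supply ≈ 8.32 A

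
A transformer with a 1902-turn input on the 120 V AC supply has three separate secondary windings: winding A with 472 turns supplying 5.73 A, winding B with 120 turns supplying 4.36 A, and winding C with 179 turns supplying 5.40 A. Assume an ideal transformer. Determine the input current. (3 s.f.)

I_in ≈ 2.21 A

V_A = 120 × 472/1902 = 29.779 V; V_B = 120 × 120/1902 = 7.5710 V; V_C = 120 × 179/1902 = 11.293 V.
P_out = V_A I_A + V_B I_B + V_C I_C = 29.779×5.73 + 7.5710×4.36 + 11.293×5.40 = 170.63 + 33.009 + 60.984 = 264.63 W.
Ideal ⇒ P_in = P_out, so I_in = P_out/V_in = 264.63/120 = 2.21 A.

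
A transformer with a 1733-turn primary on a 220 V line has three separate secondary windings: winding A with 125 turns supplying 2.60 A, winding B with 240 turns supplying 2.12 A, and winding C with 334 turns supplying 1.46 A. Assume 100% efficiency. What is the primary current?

I_p ≈ 0.763 A

V_A = 220 × 125/1733 = 15.868 V; V_B = 220 × 240/1733 = 30.467 V; V_C = 220 × 334/1733 = 42.400 V.
P_out = V_A I_A + V_B I_B + V_C I_C = 15.868×2.60 + 30.467×2.12 + 42.400×1.46 = 41.258 + 64.591 + 61.905 = 167.75 W.
Ideal ⇒ P_in = P_out, so I_p = P_out/V_p = 167.75/220 = 0.763 A.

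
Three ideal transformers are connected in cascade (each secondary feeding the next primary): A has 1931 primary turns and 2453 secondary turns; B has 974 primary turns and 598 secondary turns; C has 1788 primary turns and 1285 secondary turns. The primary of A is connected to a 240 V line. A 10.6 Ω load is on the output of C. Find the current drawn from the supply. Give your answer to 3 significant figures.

Secondary of A: V = 240.00 × 2453/1931 = 304.88 V.
Secondary of B: V = 304.88 × 598/974 = 187.18 V.
Secondary of C: V = 187.18 × 1285/1788 = 134.53 V.
I_load = 134.53/10.6 = 12.691 A, so P_out = 134.53 × 12.691 = 1707.3 W.
All ideal ⇒ P_in = P_out, so I_supply = 1707.3/240 = 7.11 A.

I_supply ≈ 7.11 A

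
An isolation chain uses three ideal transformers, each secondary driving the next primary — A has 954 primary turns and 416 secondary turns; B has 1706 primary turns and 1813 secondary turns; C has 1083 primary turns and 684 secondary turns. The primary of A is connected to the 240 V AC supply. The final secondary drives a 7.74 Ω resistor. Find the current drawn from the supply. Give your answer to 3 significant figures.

Secondary of A: V = 240.00 × 416/954 = 104.65 V.
Secondary of B: V = 104.65 × 1813/1706 = 111.22 V.
Secondary of C: V = 111.22 × 684/1083 = 70.243 V.
I_load = 70.243/7.74 = 9.0753 A, so P_out = 70.243 × 9.0753 = 637.48 W.
All ideal ⇒ P_in = P_out, so I_supply = 637.48/240 = 2.66 A.

I_supply ≈ 2.66 A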